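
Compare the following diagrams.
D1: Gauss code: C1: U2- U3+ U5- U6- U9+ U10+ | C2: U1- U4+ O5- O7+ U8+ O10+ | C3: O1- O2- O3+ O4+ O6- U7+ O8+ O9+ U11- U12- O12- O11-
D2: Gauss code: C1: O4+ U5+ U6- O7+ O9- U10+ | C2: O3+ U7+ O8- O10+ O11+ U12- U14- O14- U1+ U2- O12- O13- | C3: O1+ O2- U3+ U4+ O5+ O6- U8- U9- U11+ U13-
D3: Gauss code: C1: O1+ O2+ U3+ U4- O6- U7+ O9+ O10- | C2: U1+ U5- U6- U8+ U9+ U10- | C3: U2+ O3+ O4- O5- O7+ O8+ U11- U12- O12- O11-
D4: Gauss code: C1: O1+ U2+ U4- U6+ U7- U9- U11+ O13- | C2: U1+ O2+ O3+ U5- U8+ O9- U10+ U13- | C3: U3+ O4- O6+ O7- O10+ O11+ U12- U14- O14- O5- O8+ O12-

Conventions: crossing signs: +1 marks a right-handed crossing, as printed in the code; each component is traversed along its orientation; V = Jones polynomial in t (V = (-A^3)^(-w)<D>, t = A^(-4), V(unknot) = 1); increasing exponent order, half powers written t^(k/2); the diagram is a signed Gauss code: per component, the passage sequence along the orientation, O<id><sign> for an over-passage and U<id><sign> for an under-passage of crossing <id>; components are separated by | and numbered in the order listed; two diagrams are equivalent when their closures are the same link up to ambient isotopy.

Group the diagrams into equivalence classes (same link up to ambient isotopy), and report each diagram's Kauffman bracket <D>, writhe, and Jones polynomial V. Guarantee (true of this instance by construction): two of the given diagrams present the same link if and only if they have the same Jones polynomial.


classes: {D1, D2, D3, D4}
V(D1) = 1 + t + t^2 + t^3  [12 crossings, <D> = A^-12 + A^-8 + A^-4 + 1, w = 0]
V(D2) = 1 + t + t^2 + t^3  [14 crossings, <D> = A^-12 + A^-8 + A^-4 + 1, w = 0]
D3 (bracket A^-12 + A^-8 + A^-4 + 1; 12 crossings at w = 0): V = 1 + t + t^2 + t^3
V(D4) = 1 + t + t^2 + t^3  [14 crossings, <D> = A^-12 + A^-8 + A^-4 + 1, w = 0]
note: one V(t) for all 4 diagrams — one class (guaranteed)


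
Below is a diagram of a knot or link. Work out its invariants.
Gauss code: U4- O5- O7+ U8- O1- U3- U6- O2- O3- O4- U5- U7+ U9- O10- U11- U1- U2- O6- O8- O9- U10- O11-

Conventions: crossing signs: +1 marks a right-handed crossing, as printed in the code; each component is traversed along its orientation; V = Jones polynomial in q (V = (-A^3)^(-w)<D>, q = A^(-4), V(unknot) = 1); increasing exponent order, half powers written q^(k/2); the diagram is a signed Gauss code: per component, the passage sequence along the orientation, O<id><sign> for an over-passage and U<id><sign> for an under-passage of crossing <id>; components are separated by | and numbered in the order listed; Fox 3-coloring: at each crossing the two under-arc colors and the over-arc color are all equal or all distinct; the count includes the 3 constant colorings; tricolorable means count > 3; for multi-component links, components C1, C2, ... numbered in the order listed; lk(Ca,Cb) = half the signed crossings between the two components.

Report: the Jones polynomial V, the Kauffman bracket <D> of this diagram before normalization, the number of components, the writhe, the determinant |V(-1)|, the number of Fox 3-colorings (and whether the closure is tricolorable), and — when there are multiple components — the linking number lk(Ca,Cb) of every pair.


V(q) = -q^-10 + q^-9 - q^-8 + q^-7 - q^-6 + q^-5 + q^-3
bracket: -A^-15 - A^-7 + A^-3 - A + A^5 - A^9 + A^13, w = -9
1 component, writhe -9, over 11 crossings
det 7, colorings 3 of 3^11 — not tricolorable
observation: det 7 = |V(-1)|; not divisible by 3, so not tricolorable


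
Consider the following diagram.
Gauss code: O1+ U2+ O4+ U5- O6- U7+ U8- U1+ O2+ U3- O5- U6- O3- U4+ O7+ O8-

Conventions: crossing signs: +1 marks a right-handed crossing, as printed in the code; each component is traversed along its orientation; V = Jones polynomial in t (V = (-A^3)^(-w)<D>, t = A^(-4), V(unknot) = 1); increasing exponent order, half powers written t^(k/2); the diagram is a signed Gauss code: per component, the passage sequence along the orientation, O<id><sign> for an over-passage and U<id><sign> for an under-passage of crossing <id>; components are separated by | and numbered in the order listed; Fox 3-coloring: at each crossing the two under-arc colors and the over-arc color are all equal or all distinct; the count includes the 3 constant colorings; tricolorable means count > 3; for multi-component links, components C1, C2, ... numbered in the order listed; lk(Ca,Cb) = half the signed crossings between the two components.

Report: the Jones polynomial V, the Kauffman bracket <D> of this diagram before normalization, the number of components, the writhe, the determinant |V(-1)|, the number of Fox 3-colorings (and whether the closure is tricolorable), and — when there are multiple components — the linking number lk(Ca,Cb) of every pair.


V = -t^-3 + 2t^-2 - 2t^-1 + 3 - 2t + 2t^2 - t^3
<D> = -A^-12 + 2A^-8 - 2A^-4 + 3 - 2A^4 + 2A^8 - A^12 (w = 0)
1 component over 8 crossings, w = 0
3 Fox colorings among 3^8, |V(-1)| = 13: not tricolorable
why: V is palindromic (span 6, det 13): t -> 1/t fixes it; necessary, not sufficient, for amphichirality


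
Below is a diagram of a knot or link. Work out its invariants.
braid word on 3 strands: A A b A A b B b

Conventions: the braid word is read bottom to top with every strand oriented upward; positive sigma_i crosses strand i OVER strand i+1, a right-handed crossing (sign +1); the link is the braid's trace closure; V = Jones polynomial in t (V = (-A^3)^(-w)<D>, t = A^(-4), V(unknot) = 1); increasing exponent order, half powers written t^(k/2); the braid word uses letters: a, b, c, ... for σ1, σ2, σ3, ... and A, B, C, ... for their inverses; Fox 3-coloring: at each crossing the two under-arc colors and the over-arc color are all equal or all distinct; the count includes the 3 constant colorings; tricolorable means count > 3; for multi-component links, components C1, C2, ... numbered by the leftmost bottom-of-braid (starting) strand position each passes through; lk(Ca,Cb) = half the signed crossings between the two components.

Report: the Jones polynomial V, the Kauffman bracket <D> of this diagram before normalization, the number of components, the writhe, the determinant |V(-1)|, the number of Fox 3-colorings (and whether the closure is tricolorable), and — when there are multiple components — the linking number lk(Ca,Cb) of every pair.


V = t^-5 - 2t^-4 + 3t^-3 - t^-2 + 3t^-1 - 1 + t
<D> = A^-10 - A^-6 + 3A^-2 - A^2 + 3A^6 - 2A^10 + A^14 (w = -2)
3 components over 8 crossings, w = -2
lk(C1,C2): -1
lk(C1,C3) = -1
linking number lk(C2,C3) = +1
9 Fox colorings among 3^8, |V(-1)| = 12: tricolorable
why: summing lk over 3 pairs gives -1


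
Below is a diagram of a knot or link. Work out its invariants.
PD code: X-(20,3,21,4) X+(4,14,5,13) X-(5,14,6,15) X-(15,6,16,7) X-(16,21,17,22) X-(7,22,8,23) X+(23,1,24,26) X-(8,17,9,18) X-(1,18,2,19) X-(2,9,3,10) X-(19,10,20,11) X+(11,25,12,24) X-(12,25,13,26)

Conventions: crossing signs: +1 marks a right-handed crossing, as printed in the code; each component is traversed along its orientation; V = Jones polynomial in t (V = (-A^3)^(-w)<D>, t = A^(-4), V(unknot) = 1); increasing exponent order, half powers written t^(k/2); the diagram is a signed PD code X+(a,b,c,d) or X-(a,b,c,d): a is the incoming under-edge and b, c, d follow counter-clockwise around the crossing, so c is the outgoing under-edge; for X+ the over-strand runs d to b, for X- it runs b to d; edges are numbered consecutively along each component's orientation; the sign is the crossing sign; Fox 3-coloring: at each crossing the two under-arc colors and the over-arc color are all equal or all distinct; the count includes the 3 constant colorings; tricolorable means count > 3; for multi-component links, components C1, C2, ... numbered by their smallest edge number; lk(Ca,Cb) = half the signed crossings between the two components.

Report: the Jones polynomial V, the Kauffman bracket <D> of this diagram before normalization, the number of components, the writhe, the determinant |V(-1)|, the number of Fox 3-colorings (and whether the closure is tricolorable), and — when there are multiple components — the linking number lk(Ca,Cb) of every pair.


Jones polynomial: V(t) = -t^-8 + t^-5 + t^-3
<D> = -A^-9 - A^-1 + A^11; writhe -7
components 1, writhe -7 (13 crossings)
3-colorings: 9 of 3^13, det 3 — tricolorable
note: V spans 5 powers of t: at least 5 crossings in any diagram


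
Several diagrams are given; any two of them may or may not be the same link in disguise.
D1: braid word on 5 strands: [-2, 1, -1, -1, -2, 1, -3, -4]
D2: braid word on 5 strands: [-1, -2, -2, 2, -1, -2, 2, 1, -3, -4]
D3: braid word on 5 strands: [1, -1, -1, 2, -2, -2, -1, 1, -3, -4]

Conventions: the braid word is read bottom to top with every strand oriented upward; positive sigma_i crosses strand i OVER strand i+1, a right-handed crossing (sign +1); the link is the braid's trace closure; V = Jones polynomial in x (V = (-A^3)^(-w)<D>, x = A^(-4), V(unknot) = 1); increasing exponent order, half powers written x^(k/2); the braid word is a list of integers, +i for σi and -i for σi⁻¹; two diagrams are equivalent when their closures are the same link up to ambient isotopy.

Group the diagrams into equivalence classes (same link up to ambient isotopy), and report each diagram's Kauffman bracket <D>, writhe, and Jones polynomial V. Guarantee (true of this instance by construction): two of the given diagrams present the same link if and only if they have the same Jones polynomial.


grouping into links: {D1, D2, D3}
V(D1) = 1  (w -4, c 8, <D> = A^-12)
V(D2) = 1  (w -4, c 10, <D> = A^-12)
V(D3) = 1  [10 crossings, <D> = A^-12, w = -4]
why: all 3 diagrams share one V(x), hence one class


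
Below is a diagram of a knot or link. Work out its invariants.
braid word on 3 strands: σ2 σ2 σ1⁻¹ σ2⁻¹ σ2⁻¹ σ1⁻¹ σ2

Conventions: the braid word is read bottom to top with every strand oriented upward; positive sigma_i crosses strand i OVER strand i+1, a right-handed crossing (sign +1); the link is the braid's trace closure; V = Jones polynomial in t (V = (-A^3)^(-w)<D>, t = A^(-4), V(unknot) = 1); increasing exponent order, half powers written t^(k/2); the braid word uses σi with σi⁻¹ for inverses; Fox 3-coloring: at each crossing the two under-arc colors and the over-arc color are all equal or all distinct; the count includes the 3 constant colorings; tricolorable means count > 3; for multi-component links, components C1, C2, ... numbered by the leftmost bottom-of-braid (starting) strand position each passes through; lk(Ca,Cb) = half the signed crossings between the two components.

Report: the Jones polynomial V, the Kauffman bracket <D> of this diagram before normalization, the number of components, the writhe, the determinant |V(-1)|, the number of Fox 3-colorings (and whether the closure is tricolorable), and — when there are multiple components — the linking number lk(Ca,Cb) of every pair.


V = -t^(-7/2) - t^(-3/2) - t^(1/2) + t^(3/2)
<D> = -A^-9 + A^-5 + A^3 + A^11 (w = -1)
2 components over 7 crossings, w = -1
lk(C1,C2): -2
3 Fox colorings among 3^7, |V(-1)| = 4: not tricolorable
why: summing lk over 1 pair gives -2


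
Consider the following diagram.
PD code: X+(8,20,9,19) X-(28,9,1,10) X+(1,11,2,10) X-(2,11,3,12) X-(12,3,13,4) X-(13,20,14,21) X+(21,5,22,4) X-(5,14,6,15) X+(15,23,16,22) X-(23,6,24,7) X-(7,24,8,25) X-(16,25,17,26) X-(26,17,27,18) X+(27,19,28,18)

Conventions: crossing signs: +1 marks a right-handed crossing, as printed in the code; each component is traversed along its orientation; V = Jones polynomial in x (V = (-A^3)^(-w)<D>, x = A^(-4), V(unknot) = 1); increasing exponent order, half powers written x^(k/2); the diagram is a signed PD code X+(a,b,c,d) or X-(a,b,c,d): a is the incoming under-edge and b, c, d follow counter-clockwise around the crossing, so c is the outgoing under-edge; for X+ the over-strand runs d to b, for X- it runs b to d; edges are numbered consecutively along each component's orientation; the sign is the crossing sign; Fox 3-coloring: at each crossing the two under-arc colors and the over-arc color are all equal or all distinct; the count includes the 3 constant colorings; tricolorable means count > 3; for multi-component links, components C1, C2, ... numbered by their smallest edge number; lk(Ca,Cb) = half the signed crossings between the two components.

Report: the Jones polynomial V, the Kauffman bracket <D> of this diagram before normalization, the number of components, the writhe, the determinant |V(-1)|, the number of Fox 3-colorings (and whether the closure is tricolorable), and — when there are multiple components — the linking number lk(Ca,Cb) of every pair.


Jones polynomial: V(x) = -x^-8 + 3x^-7 - 5x^-6 + 6x^-5 - 7x^-4 + 7x^-3 - 5x^-2 + 4x^-1 - 1
<D> = -A^-12 + 4A^-8 - 5A^-4 + 7 - 7A^4 + 6A^8 - 5A^12 + 3A^16 - A^20; writhe -4
components 1, writhe -4 (14 crossings)
3-colorings: 9 of 3^14, det 39 — tricolorable
note: w = -4 shifts under R1 moves; the (-A^3)^(4) factor cancels that in V


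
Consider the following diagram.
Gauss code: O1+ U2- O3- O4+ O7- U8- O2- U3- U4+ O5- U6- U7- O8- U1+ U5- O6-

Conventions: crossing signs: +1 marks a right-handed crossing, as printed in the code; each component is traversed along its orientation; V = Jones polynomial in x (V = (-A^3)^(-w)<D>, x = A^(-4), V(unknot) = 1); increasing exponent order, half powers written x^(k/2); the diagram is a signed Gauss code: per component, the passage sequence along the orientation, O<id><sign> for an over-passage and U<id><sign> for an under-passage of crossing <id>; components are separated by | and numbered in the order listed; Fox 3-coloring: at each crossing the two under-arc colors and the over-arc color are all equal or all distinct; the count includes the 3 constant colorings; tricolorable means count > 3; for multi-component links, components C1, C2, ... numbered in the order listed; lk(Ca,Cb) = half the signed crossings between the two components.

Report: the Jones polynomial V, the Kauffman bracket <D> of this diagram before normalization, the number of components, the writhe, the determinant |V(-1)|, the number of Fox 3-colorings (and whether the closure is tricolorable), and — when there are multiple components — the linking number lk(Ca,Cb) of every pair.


V(x) = -x^-6 + x^-5 - x^-4 + 2x^-3 - x^-2 + x^-1
bracket: A^-8 - A^-4 + 2 - A^4 + A^8 - A^12, w = -4
1 component, writhe -4, over 8 crossings
det 7, colorings 3 of 3^8 — not tricolorable
observation: det 7 = |V(-1)|; not divisible by 3, so not tricolorable


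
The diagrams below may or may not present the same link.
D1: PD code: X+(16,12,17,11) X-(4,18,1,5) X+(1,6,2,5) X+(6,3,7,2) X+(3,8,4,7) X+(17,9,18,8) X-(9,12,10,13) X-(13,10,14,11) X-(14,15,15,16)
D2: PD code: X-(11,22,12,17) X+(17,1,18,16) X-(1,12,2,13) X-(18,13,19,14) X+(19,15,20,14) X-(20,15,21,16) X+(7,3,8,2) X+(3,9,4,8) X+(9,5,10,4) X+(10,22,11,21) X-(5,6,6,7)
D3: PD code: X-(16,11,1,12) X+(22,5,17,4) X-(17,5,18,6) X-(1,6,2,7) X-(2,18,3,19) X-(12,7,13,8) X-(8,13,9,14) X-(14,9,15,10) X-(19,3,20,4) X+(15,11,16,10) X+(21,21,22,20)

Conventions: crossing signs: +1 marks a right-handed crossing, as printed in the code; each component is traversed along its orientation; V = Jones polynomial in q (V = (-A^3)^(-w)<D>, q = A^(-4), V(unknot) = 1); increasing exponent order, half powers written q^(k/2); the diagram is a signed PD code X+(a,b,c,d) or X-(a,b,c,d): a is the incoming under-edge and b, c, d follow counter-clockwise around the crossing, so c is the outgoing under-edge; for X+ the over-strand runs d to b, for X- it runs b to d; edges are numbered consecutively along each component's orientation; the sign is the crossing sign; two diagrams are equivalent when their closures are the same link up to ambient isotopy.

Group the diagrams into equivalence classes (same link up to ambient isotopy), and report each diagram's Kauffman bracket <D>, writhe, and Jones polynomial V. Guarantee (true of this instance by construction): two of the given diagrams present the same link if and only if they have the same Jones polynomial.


classes: {D1} | {D2} | {D3}
V(D1) = -q^(1/2) - q^(5/2)  [9 crossings, <D> = A^-7 + A, w = +1]
V(D2) = -q^(1/2) - q^(3/2) - q^(5/2) + q^(9/2)  [11 crossings, <D> = -A^-15 + A^-7 + A^-3 + A, w = +1]
D3 (bracket A^-9 + 2A^-1 - A^3 + A^7 - A^11; 11 crossings at w = -5): V = q^(-13/2) - q^(-11/2) + q^(-9/2) - 2q^(-7/2) - q^(-3/2)
note: comparing 3 Jones polynomials yields 3 groups


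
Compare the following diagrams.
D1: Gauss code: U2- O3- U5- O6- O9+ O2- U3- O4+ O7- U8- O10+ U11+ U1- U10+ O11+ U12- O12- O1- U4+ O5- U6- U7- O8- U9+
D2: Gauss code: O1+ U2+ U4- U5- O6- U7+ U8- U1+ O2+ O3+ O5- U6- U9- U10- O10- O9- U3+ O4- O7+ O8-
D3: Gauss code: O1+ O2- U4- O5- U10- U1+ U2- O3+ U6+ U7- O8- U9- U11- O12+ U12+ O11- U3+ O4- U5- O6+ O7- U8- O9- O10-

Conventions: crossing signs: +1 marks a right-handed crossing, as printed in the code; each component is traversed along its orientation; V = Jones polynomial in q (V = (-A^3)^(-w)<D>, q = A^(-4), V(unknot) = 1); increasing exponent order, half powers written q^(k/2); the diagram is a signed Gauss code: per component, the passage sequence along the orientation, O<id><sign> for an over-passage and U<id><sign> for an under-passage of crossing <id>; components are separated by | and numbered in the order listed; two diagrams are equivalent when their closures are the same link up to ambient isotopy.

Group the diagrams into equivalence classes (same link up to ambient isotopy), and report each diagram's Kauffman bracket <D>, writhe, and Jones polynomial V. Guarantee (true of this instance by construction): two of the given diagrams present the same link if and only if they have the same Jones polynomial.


equivalence classes: {D1, D3} | {D2}
D1 (bracket A^-8 - A^-4 + 2 - A^4 + A^8 - A^12; 12 crossings at w = -4): V = -q^-6 + q^-5 - q^-4 + 2q^-3 - q^-2 + q^-1
V(D2) = q^-2 - q^-1 + 1 - q + q^2  [10 crossings, <D> = A^-14 - A^-10 + A^-6 - A^-2 + A^2, w = -2]
D3 (bracket A^-8 - A^-4 + 2 - A^4 + A^8 - A^12; 12 crossings at w = -4): V = -q^-6 + q^-5 - q^-4 + 2q^-3 - q^-2 + q^-1
key observation: 2 values of V(q) split the 3 diagrams


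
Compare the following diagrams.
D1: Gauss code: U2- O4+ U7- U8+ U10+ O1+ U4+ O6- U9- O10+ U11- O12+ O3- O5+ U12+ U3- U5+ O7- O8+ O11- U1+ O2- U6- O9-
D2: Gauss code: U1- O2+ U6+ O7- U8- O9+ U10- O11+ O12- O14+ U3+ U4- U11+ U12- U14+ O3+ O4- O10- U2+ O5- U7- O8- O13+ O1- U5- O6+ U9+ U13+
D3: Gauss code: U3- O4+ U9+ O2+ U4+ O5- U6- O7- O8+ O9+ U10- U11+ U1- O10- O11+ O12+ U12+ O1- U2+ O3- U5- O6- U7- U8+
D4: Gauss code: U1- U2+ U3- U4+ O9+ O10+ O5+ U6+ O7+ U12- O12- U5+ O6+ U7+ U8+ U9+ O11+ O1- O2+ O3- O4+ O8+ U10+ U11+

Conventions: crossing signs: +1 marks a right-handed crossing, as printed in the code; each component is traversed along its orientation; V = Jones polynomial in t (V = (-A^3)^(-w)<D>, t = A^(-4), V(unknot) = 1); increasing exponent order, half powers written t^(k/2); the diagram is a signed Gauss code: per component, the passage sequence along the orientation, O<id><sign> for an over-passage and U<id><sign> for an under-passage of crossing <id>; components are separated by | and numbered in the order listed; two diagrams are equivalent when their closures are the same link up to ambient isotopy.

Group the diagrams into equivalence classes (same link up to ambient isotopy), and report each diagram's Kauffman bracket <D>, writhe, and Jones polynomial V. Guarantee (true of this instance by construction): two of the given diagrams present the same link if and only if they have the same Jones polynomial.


equivalence classes: {D1, D2, D3} | {D4}
D1 (bracket -A^-12 + 2A^-8 - 2A^-4 + 3 - 2A^4 + 2A^8 - A^12; 12 crossings at w = 0): V = -t^-3 + 2t^-2 - 2t^-1 + 3 - 2t + 2t^2 - t^3
V(D2) = -t^-3 + 2t^-2 - 2t^-1 + 3 - 2t + 2t^2 - t^3  (w 0, c 14, <D> = -A^-12 + 2A^-8 - 2A^-4 + 3 - 2A^4 + 2A^8 - A^12)
V(D3) = -t^-3 + 2t^-2 - 2t^-1 + 3 - 2t + 2t^2 - t^3  (w 0, c 12, <D> = -A^-12 + 2A^-8 - 2A^-4 + 3 - 2A^4 + 2A^8 - A^12)
V(D4) = t^2 + 2t^4 - 2t^5 + t^6 - 2t^7 + t^8  (w +6, c 12, <D> = A^-14 - 2A^-10 + A^-6 - 2A^-2 + 2A^2 + A^10)
key observation: 2 values of V(t) split the 4 diagrams


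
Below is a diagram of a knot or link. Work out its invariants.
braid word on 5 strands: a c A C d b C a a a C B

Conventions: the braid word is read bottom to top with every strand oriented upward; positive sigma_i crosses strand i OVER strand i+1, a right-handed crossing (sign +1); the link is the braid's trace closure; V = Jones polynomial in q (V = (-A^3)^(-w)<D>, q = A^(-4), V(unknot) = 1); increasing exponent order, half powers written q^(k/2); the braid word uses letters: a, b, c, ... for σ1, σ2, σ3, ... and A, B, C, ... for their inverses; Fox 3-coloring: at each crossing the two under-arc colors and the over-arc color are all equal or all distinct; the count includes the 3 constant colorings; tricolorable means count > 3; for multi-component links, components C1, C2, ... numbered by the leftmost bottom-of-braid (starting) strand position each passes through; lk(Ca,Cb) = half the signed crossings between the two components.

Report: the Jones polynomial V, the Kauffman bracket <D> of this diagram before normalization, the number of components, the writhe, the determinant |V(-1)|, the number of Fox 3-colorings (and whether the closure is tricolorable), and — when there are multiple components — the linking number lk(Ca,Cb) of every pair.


V = q^-2 + q^-1 + 2 + q - q^4
<D> = -A^-10 + A^2 + 2A^6 + A^10 + A^14 (w = +2)
3 components over 12 crossings, w = +2
lk(C1,C2): 0
lk(C1,C3) = 0
linking number lk(C2,C3) = -1
27 Fox colorings among 3^12, |V(-1)| = 0: tricolorable
why: the 3 component pairs carry total linking -1


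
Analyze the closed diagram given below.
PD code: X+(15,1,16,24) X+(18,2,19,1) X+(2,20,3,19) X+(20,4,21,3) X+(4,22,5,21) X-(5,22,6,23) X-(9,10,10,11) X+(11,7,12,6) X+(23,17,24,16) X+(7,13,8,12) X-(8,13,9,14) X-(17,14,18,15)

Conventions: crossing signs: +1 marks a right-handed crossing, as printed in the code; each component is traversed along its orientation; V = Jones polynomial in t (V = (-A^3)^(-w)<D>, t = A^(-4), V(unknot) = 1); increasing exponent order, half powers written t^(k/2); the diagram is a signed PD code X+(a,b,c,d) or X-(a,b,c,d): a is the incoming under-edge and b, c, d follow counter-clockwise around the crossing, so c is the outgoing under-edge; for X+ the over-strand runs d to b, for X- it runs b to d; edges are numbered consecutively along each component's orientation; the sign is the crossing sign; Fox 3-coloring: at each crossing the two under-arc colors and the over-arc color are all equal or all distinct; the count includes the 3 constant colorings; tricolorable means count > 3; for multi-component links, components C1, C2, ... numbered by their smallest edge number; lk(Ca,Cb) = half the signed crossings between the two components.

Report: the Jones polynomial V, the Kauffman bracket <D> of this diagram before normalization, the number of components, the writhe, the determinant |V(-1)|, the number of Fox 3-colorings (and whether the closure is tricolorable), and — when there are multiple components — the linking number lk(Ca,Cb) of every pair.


V(t) = t - t^2 + 2t^3 - t^4 + t^5 - t^6
bracket: -A^-12 + A^-8 - A^-4 + 2 - A^4 + A^8, w = +4
1 component, writhe +4, over 12 crossings
det 7, colorings 3 of 3^12 — not tricolorable
observation: w = +4 (over 12 crossings) is diagram-only; (-A^3)^(-4) removes it from V


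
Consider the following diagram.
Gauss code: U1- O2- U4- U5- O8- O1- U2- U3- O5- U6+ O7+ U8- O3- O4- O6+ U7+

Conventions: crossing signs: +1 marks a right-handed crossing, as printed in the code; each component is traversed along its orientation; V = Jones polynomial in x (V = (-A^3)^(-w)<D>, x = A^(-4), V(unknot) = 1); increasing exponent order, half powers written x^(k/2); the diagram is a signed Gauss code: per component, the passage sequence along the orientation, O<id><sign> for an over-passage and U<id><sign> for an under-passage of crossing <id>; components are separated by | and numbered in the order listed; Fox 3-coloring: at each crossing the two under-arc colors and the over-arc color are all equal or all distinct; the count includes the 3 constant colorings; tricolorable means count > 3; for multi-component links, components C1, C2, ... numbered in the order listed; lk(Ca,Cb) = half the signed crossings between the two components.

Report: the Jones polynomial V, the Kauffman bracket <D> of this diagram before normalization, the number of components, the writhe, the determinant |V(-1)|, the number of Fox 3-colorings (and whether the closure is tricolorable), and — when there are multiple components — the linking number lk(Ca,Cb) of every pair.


V = -x^-6 + x^-5 - x^-4 + 2x^-3 - x^-2 + x^-1
<D> = A^-8 - A^-4 + 2 - A^4 + A^8 - A^12 (w = -4)
1 component over 8 crossings, w = -4
3 Fox colorings among 3^8, |V(-1)| = 7: not tricolorable
why: w = -4 (over 8 crossings) is diagram-only; (-A^3)^(4) removes it from V


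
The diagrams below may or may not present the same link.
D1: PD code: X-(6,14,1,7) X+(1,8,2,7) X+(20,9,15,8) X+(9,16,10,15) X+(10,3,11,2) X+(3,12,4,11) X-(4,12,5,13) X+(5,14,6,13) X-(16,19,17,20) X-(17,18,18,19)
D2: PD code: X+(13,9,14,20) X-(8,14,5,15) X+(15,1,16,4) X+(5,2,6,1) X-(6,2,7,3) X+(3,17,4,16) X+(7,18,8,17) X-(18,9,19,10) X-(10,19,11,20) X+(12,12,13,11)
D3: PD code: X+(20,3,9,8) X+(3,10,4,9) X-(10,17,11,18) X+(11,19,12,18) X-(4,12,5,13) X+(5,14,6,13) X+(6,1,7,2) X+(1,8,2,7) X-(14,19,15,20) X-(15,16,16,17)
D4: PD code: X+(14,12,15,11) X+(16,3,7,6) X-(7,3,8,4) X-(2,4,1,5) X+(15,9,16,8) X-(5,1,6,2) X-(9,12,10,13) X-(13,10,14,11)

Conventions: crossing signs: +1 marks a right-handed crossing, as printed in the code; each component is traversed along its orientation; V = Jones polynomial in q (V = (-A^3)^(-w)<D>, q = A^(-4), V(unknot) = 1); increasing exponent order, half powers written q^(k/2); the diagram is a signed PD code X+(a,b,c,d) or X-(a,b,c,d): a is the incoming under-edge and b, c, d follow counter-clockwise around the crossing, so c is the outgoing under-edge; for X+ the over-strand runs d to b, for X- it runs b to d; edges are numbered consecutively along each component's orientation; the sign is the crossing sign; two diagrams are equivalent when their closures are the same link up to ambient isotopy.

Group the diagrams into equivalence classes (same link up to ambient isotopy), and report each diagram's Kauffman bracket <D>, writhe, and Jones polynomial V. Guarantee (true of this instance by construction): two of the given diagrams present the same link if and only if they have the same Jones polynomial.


classes: {D1, D3} | {D2} | {D4}
V(D1) = q + 2q^3 + q^5  [10 crossings, <D> = A^-14 + 2A^-6 + A^2, w = +2]
D2 (bracket A^-6 + A^-2 + A^2 + A^6; 10 crossings at w = +2): V = 1 + q + q^2 + q^3
V(D3) = q + 2q^3 + q^5  (w +2, c 10, <D> = A^-14 + 2A^-6 + A^2)
V(D4) = q^-3 + q^-2 + q^-1 + 1  [8 crossings, <D> = A^-6 + A^-2 + A^2 + A^6, w = -2]
note: 3 classes among 4 diagrams; unequal V(q) rules out equality


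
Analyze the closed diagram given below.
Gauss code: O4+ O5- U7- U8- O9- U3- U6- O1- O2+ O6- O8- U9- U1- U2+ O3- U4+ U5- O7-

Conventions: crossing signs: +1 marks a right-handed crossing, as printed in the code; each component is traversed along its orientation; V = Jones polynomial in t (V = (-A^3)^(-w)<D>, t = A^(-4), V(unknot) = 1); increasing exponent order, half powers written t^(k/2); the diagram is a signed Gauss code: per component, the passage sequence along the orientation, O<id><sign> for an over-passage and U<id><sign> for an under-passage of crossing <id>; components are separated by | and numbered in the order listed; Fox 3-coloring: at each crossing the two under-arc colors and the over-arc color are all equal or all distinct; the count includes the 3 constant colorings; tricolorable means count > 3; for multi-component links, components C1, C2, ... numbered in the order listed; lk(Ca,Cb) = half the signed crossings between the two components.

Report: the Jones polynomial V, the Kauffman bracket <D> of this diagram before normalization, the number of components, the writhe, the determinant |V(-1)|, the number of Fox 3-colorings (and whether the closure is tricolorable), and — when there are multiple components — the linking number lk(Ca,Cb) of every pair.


V(t) = -t^-4 + t^-3 + t^-1
bracket: -A^-11 - A^-3 + A, w = -5
1 component, writhe -5, over 9 crossings
det 3, colorings 9 of 3^9 — tricolorable
observation: w = -5 shifts under R1 moves; the (-A^3)^(5) factor cancels that in V


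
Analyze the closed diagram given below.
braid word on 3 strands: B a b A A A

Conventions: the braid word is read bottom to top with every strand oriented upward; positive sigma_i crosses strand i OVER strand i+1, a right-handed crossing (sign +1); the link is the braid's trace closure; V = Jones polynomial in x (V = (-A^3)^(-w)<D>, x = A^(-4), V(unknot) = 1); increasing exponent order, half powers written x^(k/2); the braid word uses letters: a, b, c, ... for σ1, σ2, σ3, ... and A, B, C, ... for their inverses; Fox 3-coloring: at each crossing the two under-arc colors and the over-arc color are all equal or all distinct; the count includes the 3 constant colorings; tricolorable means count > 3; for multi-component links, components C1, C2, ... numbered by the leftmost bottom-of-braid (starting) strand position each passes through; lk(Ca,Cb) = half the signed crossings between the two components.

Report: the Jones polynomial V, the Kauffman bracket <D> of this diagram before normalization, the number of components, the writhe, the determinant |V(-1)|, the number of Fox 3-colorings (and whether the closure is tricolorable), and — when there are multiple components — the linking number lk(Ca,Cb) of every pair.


V = -x^-4 + x^-3 + x^-1
<D> = A^-2 + A^6 - A^10 (w = -2)
1 component over 6 crossings, w = -2
9 Fox colorings among 3^6, |V(-1)| = 3: tricolorable
why: det 3 = |V(-1)|; divisible by 3, so tricolorable


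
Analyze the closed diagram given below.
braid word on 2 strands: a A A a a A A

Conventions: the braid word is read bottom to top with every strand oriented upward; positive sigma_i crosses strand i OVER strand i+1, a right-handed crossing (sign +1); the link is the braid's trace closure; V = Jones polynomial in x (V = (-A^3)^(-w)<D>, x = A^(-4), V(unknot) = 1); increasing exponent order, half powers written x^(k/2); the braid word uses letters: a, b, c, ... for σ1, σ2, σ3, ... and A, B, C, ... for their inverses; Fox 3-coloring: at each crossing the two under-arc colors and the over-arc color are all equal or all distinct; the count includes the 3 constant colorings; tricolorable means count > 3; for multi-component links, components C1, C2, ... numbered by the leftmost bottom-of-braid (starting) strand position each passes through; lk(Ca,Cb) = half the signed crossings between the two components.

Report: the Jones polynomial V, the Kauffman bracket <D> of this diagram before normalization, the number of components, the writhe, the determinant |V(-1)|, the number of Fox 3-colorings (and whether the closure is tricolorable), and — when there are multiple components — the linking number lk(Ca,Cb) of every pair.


V = 1
<D> = -A^-3 (w = -1)
1 component over 7 crossings, w = -1
3 Fox colorings among 3^7, |V(-1)| = 1: not tricolorable
why: the word shrinks to σ1⁻¹ after cancelling


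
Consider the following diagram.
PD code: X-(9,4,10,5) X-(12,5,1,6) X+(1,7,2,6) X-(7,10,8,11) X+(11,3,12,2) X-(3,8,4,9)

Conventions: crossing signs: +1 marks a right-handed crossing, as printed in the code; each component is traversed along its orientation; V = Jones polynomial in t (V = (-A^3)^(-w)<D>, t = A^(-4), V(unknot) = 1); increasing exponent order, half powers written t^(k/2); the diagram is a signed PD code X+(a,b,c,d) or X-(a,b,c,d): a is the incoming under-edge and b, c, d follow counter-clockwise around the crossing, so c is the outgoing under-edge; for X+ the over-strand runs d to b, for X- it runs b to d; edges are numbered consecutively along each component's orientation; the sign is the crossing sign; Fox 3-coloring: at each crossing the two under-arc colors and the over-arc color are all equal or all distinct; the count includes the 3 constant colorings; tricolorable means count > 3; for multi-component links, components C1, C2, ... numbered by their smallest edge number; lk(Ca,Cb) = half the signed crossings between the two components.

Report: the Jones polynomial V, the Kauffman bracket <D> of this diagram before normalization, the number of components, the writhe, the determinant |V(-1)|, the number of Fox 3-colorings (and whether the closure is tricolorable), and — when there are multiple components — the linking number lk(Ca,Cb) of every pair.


V = -t^-4 + t^-3 + t^-1
<D> = A^-2 + A^6 - A^10 (w = -2)
1 component over 6 crossings, w = -2
9 Fox colorings among 3^6, |V(-1)| = 3: tricolorable
why: |V(-1)| = 3: so tricolorable, since 3 divides 3


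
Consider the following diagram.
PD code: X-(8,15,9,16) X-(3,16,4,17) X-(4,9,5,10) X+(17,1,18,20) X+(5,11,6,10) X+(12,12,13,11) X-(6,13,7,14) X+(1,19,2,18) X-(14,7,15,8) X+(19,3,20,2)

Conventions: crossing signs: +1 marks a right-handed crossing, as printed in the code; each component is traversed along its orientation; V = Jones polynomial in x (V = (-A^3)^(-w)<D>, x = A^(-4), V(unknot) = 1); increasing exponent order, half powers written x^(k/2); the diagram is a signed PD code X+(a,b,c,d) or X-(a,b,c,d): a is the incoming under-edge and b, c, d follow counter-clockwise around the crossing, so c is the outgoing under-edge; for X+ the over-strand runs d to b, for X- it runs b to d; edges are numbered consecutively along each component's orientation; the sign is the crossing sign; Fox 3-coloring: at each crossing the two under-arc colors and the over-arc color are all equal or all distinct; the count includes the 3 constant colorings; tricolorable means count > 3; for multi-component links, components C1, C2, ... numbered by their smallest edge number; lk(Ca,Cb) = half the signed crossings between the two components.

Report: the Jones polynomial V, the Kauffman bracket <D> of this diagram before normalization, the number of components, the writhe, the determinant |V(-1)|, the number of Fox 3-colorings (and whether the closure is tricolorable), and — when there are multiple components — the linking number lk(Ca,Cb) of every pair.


Jones polynomial: V(x) = -x^-3 + x^-2 - x^-1 + 3 - x + x^2 - x^3
<D> = -A^-12 + A^-8 - A^-4 + 3 - A^4 + A^8 - A^12; writhe 0
components 1, writhe 0 (10 crossings)
3-colorings: 27 of 3^10, det 9 — tricolorable
note: V is palindromic (span 6, det 9): x -> 1/x fixes it; necessary, not sufficient, for amphichirality


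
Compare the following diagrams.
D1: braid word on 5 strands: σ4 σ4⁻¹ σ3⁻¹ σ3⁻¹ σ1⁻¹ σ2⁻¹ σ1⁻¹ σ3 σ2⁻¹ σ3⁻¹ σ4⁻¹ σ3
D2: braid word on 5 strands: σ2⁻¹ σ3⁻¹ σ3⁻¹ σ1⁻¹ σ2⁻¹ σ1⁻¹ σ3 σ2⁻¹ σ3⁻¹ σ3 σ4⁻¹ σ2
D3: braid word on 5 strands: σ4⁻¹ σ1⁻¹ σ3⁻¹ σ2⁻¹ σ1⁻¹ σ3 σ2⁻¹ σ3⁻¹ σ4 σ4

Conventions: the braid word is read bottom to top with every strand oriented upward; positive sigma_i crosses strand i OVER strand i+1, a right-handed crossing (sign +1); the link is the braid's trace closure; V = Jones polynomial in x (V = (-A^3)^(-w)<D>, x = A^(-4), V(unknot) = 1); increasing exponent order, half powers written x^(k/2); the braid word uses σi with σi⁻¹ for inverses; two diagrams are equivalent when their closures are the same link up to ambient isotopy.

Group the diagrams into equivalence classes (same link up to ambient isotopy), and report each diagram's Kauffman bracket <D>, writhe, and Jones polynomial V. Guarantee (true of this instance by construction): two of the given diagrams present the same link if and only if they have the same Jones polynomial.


equivalence classes: {D1, D2, D3}
D1 (bracket A^-14 - A^-10 + 2A^-6 - A^-2 + A^2 - A^6; 12 crossings at w = -6): V = -x^-6 + x^-5 - x^-4 + 2x^-3 - x^-2 + x^-1
D2 (bracket A^-14 - A^-10 + 2A^-6 - A^-2 + A^2 - A^6; 12 crossings at w = -6): V = -x^-6 + x^-5 - x^-4 + 2x^-3 - x^-2 + x^-1
V(D3) = -x^-6 + x^-5 - x^-4 + 2x^-3 - x^-2 + x^-1  [10 crossings, <D> = A^-8 - A^-4 + 2 - A^4 + A^8 - A^12, w = -4]
key observation: one V(x) for all 3 diagrams — one class (guaranteed)


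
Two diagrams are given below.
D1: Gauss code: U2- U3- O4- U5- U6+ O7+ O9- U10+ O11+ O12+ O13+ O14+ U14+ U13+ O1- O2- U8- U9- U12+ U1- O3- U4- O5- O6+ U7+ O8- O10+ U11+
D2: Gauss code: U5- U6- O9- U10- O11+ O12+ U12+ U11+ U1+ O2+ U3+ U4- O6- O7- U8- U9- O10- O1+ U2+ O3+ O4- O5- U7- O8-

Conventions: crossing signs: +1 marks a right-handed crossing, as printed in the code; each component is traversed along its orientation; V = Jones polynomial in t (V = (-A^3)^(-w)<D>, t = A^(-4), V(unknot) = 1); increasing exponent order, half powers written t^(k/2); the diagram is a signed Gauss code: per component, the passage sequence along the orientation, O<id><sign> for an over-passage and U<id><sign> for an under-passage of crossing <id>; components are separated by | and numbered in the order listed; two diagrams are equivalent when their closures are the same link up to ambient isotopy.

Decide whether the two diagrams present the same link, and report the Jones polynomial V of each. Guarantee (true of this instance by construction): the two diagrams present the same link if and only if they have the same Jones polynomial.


same link: no
V(D1) = 1  [14 crossings, <D> = 1, w = 0]
V(D2) = -t^-4 + t^-3 + t^-1  [12 crossings, <D> = A^-2 + A^6 - A^10, w = -2]
insight: 2 classes among 2 diagrams; unequal V(t) rules out equality


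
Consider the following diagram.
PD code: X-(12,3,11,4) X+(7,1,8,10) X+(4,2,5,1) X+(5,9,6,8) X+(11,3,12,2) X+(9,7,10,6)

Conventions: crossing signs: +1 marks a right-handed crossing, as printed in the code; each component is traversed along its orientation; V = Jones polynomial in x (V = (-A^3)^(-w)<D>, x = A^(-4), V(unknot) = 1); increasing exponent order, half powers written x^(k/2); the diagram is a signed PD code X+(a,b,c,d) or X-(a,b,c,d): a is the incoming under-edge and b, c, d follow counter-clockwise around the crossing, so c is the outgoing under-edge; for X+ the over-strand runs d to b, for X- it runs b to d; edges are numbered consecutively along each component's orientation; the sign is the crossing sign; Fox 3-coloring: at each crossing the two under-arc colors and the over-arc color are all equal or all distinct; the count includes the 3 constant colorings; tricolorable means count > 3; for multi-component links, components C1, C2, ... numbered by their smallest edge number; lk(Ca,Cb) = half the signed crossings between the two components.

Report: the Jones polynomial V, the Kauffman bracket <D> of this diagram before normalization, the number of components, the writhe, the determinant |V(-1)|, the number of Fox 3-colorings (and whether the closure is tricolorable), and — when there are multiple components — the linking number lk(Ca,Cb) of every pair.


V = -x^(1/2) - x^(3/2) - x^(5/2) + x^(9/2)
<D> = A^-6 - A^2 - A^6 - A^10 (w = +4)
2 components over 6 crossings, w = +4
lk(C1,C2): 0
27 Fox colorings among 3^6, |V(-1)| = 0: tricolorable
why: every pair of the 2 components has lk = 0


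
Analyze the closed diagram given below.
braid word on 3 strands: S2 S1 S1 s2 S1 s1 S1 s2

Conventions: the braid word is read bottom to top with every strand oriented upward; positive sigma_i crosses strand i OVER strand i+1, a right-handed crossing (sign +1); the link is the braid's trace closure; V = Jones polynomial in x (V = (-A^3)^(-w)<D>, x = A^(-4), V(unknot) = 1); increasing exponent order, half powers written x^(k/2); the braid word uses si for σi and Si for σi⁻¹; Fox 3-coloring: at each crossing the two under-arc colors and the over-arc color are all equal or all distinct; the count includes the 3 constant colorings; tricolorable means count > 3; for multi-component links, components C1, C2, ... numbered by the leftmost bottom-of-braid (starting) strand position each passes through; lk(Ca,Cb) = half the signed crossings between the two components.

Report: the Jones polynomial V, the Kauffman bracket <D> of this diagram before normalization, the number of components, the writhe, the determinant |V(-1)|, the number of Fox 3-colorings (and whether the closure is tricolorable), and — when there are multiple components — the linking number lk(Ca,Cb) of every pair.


Jones polynomial: V(x) = -x^-4 + x^-3 + x^-1
<D> = A^-2 + A^6 - A^10; writhe -2
components 1, writhe -2 (8 crossings)
3-colorings: 9 of 3^8, det 3 — tricolorable
note: V spans 3 powers of x: at least 3 crossings in any diagram
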